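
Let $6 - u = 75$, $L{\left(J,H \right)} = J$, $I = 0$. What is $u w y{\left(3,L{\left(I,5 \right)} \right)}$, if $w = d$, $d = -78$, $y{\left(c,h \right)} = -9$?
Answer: $-48438$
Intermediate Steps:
$w = -78$
$u = -69$ ($u = 6 - 75 = -69$)
$u w y{\left(3,L{\left(I,5 \right)} \right)} = \left(-69\right) \left(-78\right) \left(-9\right) = 5382 \left(-9\right) = -48438$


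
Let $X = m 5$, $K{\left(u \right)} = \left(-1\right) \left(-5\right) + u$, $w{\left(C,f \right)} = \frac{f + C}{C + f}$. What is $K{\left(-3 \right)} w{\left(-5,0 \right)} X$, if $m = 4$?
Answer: $40$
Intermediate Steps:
$w{\left(C,f \right)} = 1$ ($w{\left(C,f \right)} = \frac{C + f}{C + f} = 1$)
$K{\left(u \right)} = 5 + u$
$X = 20$ ($X = 4 \cdot 5 = 20$)
$K{\left(-3 \right)} w{\left(-5,0 \right)} X = \left(5 - 3\right) 1 \cdot 20 = 2 \cdot 1 \cdot 20 = 2 \cdot 20 = 40$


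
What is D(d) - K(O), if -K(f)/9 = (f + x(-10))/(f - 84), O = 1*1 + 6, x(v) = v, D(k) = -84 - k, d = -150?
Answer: 5109/77 ≈ 66.351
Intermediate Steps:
O = 7 (O = 1 + 6 = 7)
K(f) = -9*(-10 + f)/(-84 + f) (K(f) = -9*(f - 10)/(f - 84) = -9*(-10 + f)/(-84 + f))
D(d) - K(O) = (-84 - 1*(-150)) - 9*(10 - 1*7)/(-84 + 7) = (-84 + 150) - 9*(10 - 7)/(-77) = 66 - 9*(-1)*3/77 = 66 - 1*(-27/77) = 66 + 27/77 = 5109/77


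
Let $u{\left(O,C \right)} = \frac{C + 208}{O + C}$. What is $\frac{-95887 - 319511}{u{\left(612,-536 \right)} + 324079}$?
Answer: $- \frac{2630854}{2052473} \approx -1.2818$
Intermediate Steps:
$u{\left(O,C \right)} = \frac{208 + C}{C + O}$
$\frac{-95887 - 319511}{u{\left(612,-536 \right)} + 324079} = \frac{-95887 - 319511}{\frac{208 - 536}{-536 + 612} + 324079} = - \frac{415398}{\frac{1}{76} \left(-328\right) + 324079} = - \frac{415398}{- \frac{82}{19} + 324079} = - \frac{415398}{\frac{6157419}{19}} = \left(-415398\right) \frac{19}{6157419} = - \frac{2630854}{2052473}$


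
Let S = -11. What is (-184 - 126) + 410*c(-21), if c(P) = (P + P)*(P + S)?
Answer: 550730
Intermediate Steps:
c(P) = 2*P*(-11 + P) (c(P) = (P + P)*(P - 11) = (2*P)*(-11 + P) = 2*P*(-11 + P))
(-184 - 126) + 410*c(-21) = (-184 - 126) + 410*(2*(-21)*(-11 - 21)) = -310 + 410*(2*(-21)*(-32)) = -310 + 410*1344 = -310 + 551040 = 550730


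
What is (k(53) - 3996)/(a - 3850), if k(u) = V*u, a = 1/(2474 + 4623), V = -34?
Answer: 41148406/27323449 ≈ 1.5060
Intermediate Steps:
a = 1/7097 ≈ 0.00014090
k(u) = -34*u
(k(53) - 3996)/(a - 3850) = (-34*53 - 3996)/(1/7097 - 3850) = (-1802 - 3996)/(-27323449/7097) = -5798*(-7097/27323449) = 41148406/27323449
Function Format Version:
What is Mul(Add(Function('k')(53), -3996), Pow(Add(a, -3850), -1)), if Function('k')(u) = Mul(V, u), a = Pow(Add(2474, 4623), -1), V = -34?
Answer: Rational(41148406, 27323449) ≈ 1.5060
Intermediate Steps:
a = Rational(1, 7097) (a = Pow(7097, -1) = Rational(1, 7097) ≈ 0.00014090)
Function('k')(u) = Mul(-34, u)
Mul(Add(Function('k')(53), -3996), Pow(Add(a, -3850), -1)) = Mul(Add(Mul(-34, 53), -3996), Pow(Add(Rational(1, 7097), -3850), -1)) = Mul(Add(-1802, -3996), Pow(Rational(-27323449, 7097), -1)) = Mul(-5798, Rational(-7097, 27323449)) = Rational(41148406, 27323449)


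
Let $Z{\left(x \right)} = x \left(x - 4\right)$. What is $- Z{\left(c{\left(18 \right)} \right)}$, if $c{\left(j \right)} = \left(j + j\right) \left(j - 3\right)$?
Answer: $-289440$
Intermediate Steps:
$c{\left(j \right)} = 2 j \left(-3 + j\right)$
$Z{\left(x \right)} = x \left(-4 + x\right)$
$- Z{\left(c{\left(18 \right)} \right)} = - 2 \cdot 18 \left(-3 + 18\right) \left(-4 + 2 \cdot 18 \left(-3 + 18\right)\right) = - 2 \cdot 18 \cdot 15 \left(-4 + 2 \cdot 18 \cdot 15\right) = - 540 \left(-4 + 540\right) = - 540 \cdot 536 = \left(-1\right) 289440 = -289440$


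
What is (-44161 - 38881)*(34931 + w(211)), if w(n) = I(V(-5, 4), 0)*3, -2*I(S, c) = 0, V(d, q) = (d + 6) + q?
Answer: -2900740102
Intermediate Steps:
V(d, q) = 6 + d + q (V(d, q) = (6 + d) + q = 6 + d + q)
I(S, c) = 0 (I(S, c) = -½*0 = 0)
w(n) = 0 (w(n) = 0*3 = 0)
(-44161 - 38881)*(34931 + w(211)) = (-44161 - 38881)*(34931 + 0) = -83042*34931 = -2900740102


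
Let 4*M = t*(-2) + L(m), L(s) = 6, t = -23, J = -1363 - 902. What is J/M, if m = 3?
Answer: -2265/13 ≈ -174.23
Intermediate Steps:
J = -2265
M = 13 (M = (-23*(-2) + 6)/4 = (46 + 6)/4 = (¼)*52 = 13)
J/M = -2265/13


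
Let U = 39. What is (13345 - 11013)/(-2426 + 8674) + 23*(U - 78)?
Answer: -127321/142 ≈ -896.63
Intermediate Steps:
(13345 - 11013)/(-2426 + 8674) + 23*(U - 78) = (13345 - 11013)/(-2426 + 8674) + 23*(39 - 78) = 2332/6248 + 23*(-39) = 2332*(1/6248) - 897 = 53/142 - 897 = -127321/142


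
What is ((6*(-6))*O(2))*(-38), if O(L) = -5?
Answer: -6840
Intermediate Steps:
((6*(-6))*O(2))*(-38) = ((6*(-6))*(-5))*(-38) = -36*(-5)*(-38) = 180*(-38) = -6840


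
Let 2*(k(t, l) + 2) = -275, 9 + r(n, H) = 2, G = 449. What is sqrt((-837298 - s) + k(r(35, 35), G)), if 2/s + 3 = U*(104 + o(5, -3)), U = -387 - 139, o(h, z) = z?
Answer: 3*I*sqrt(1050589774918302)/106258 ≈ 915.12*I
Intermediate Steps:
r(n, H) = -7 (r(n, H) = -9 + 2 = -7)
U = -526
s = -2/53129 (s = 2/(-3 - 526*(104 - 3)) = 2/(-3 - 526*101) = 2/(-3 - 53126) = 2/(-53129) = 2*(-1/53129) = -2/53129 ≈ -3.7644e-5)
k(t, l) = -279/2 (k(t, l) = -2 + (1/2)*(-275) = -2 - 275/2 = -279/2)
sqrt((-837298 - s) + k(r(35, 35), G)) = sqrt((-837298 - 1*(-2/53129)) - 279/2) = sqrt((-837298 + 2/53129) - 279/2) = sqrt(-44484805440/53129 - 279/2) = sqrt(-88984433871/106258) = 3*I*sqrt(1050589774918302)/106258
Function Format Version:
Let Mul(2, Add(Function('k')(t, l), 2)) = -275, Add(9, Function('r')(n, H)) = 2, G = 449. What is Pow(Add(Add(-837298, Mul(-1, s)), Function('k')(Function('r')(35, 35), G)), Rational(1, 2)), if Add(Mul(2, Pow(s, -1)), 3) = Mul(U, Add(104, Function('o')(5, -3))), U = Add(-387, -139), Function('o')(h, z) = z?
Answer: Mul(Rational(3, 106258), I, Pow(1050589774918302, Rational(1, 2))) ≈ Mul(915.12, I)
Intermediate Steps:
Function('r')(n, H) = -7 (Function('r')(n, H) = Add(-9, 2) = -7)
U = -526
s = Rational(-2, 53129) (s = Mul(2, Pow(Add(-3, Mul(-526, Add(104, -3))), -1)) = Mul(2, Pow(Add(-3, Mul(-526, 101)), -1)) = Mul(2, Pow(Add(-3, -53126), -1)) = Mul(2, Pow(-53129, -1)) = Mul(2, Rational(-1, 53129)) = Rational(-2, 53129) ≈ -3.7644e-5)
Function('k')(t, l) = Rational(-279, 2) (Function('k')(t, l) = Add(-2, Mul(Rational(1, 2), -275)) = Add(-2, Rational(-275, 2)) = Rational(-279, 2))
Pow(Add(Add(-837298, Mul(-1, s)), Function('k')(Function('r')(35, 35), G)), Rational(1, 2)) = Pow(Add(Add(-837298, Mul(-1, Rational(-2, 53129))), Rational(-279, 2)), Rational(1, 2)) = Pow(Add(Add(-837298, Rational(2, 53129)), Rational(-279, 2)), Rational(1, 2)) = Pow(Add(Rational(-44484805440, 53129), Rational(-279, 2)), Rational(1, 2)) = Pow(Rational(-88984433871, 106258), Rational(1, 2)) = Mul(Rational(3, 106258), I, Pow(1050589774918302, Rational(1, 2)))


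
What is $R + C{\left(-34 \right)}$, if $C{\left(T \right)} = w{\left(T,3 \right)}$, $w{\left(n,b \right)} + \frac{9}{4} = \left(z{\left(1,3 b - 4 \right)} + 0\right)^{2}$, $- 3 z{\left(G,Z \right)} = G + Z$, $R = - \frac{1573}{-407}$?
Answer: $\frac{831}{148} \approx 5.6149$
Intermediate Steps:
$R = \frac{143}{37}$ ($R = \left(-1573\right) \left(- \frac{1}{407}\right) = \frac{143}{37} \approx 3.8649$)
$z{\left(G,Z \right)} = - \frac{G}{3} - \frac{Z}{3}$ ($z{\left(G,Z \right)} = - \frac{G + Z}{3} = - \frac{G}{3} - \frac{Z}{3}$)
$w{\left(n,b \right)} = - \frac{9}{4} + \left(1 - b\right)^{2}$ ($w{\left(n,b \right)} = - \frac{9}{4} + \left(\left(\left(- \frac{1}{3}\right) 1 - \frac{3 b - 4}{3}\right) + 0\right)^{2} = - \frac{9}{4} + \left(\left(- \frac{1}{3} - \frac{-4 + 3 b}{3}\right) + 0\right)^{2} = - \frac{9}{4} + \left(\left(- \frac{1}{3} - \left(- \frac{4}{3} + b\right)\right) + 0\right)^{2} = - \frac{9}{4} + \left(\left(1 - b\right) + 0\right)^{2} = - \frac{9}{4} + \left(1 - b\right)^{2}$)
$C{\left(T \right)} = \frac{7}{4}$ ($C{\left(T \right)} = - \frac{9}{4} + \left(-1 + 3\right)^{2} = - \frac{9}{4} + 2^{2} = - \frac{9}{4} + 4 = \frac{7}{4}$)
$R + C{\left(-34 \right)} = \frac{143}{37} + \frac{7}{4} = \frac{831}{148}$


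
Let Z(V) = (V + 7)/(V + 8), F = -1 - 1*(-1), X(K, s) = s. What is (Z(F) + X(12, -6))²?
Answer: 1681/64 ≈ 26.266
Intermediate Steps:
F = 0 (F = -1 + 1 = 0)
Z(V) = (7 + V)/(8 + V)
(Z(F) + X(12, -6))² = ((7 + 0)/(8 + 0) - 6)² = (7/8 - 6)² = (-41/8)² = 1681/64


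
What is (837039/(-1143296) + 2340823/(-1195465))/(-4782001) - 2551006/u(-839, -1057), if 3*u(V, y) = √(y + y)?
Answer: 525272057249/933699599013547520 + 3826509*I*√2114/1057 ≈ 5.6257e-7 + 1.6645e+5*I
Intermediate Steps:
u(V, y) = √2*√y/3 (u(V, y) = √(y + y)/3 = √(2*y)/3 = (√2*√y)/3 = √2*√y/3)
(837039/(-1143296) + 2340823/(-1195465))/(-4782001) - 2551006/u(-839, -1057) = (837039/(-1143296) + 2340823/(-1195465))/(-4782001) - 2551006*(-3*I*√2114/2114) = (837039*(-1/1143296) + 2340823*(-1/1195465))*(-1/4782001) - 2551006*(-3*I*√2114/2114) = (-119577/163328 - 2340823/1195465)*(-1/4782001) - 2551006*(-3*I*√2114/2114) = -525272057249/195252907520*(-1/4782001) - (-3826509)*I*√2114/1057 = 525272057249/933699599013547520 + 3826509*I*√2114/1057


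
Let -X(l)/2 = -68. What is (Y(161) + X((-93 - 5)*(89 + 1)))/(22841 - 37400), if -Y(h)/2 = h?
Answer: 62/4853 ≈ 0.012776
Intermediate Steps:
Y(h) = -2*h
X(l) = 136 (X(l) = -2*(-68) = 136)
(Y(161) + X((-93 - 5)*(89 + 1)))/(22841 - 37400) = (-2*161 + 136)/(22841 - 37400) = (-322 + 136)/(-14559) = -186*(-1/14559) = 62/4853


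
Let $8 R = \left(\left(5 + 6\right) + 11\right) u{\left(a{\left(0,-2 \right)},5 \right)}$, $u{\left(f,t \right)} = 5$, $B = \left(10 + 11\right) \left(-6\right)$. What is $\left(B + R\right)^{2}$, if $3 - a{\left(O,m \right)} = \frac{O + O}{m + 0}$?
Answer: $\frac{201601}{16} \approx 12600.0$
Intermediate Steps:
$B = -126$ ($B = 21 \left(-6\right) = -126$)
$a{\left(O,m \right)} = 3 - \frac{2 O}{m}$ ($a{\left(O,m \right)} = 3 - \frac{O + O}{m + 0} = 3 - \frac{2 O}{m}$)
$R = \frac{55}{4}$ ($R = \frac{\left(\left(5 + 6\right) + 11\right) 5}{8} = \frac{\left(11 + 11\right) 5}{8} = \frac{22 \cdot 5}{8} = \frac{1}{8} \cdot 110 = \frac{55}{4} \approx 13.75$)
$\left(B + R\right)^{2} = \left(-126 + \frac{55}{4}\right)^{2} = \left(- \frac{449}{4}\right)^{2} = \frac{201601}{16}$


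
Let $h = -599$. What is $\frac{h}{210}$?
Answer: $- \frac{599}{210} \approx -2.8524$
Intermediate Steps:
$\frac{h}{210} = - \frac{599}{210}$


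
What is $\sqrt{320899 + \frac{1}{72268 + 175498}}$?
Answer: $\frac{\sqrt{10654053459090}}{5762} \approx 566.48$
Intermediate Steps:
$\sqrt{320899 + \frac{1}{72268 + 175498}} = \sqrt{320899 + \frac{1}{247766}} = \sqrt{\frac{79507861635}{247766}} = \frac{\sqrt{10654053459090}}{5762}$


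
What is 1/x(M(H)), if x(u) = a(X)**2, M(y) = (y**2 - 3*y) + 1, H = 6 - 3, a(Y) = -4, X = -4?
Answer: 1/16 ≈ 0.062500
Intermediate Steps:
H = 3
M(y) = 1 + y**2 - 3*y
x(u) = 16 (x(u) = (-4)**2 = 16)
1/x(M(H)) = 1/16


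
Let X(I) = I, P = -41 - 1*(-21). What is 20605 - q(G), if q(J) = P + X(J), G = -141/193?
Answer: 3980766/193 ≈ 20626.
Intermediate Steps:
P = -20 (P = -41 + 21 = -20)
G = -141/193 (G = -141*1/193 = -141/193 ≈ -0.73057)
q(J) = -20 + J
20605 - q(G) = 20605 - (-20 - 141/193) = 20605 - 1*(-4001/193) = 20605 + 4001/193 = 3980766/193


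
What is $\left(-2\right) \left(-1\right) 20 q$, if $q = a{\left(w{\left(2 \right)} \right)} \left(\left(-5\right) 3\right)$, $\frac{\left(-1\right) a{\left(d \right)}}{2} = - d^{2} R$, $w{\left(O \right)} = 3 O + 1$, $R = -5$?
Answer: $294000$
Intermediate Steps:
$w{\left(O \right)} = 1 + 3 O$
$a{\left(d \right)} = - 10 d^{2}$ ($a{\left(d \right)} = - 2 - d^{2} \left(-5\right) = - 2 \cdot 5 d^{2} = - 10 d^{2}$)
$q = 7350$ ($q = - 10 \left(1 + 3 \cdot 2\right)^{2} \left(\left(-5\right) 3\right) = - 10 \left(1 + 6\right)^{2} \left(-15\right) = - 10 \cdot 7^{2} \left(-15\right) = \left(-10\right) 49 \left(-15\right) = \left(-490\right) \left(-15\right) = 7350$)
$\left(-2\right) \left(-1\right) 20 q = \left(-2\right) \left(-1\right) 20 \cdot 7350 = 2 \cdot 20 \cdot 7350 = 40 \cdot 7350 = 294000$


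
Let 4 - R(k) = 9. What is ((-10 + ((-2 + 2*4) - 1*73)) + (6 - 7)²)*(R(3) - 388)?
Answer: 29868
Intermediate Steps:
R(k) = -5 (R(k) = 4 - 1*9 = 4 - 9 = -5)
((-10 + ((-2 + 2*4) - 1*73)) + (6 - 7)²)*(R(3) - 388) = ((-10 + ((-2 + 2*4) - 1*73)) + (6 - 7)²)*(-5 - 388) = ((-10 + ((-2 + 8) - 73)) + (-1)²)*(-393) = ((-10 + (6 - 73)) + 1)*(-393) = ((-10 - 67) + 1)*(-393) = (-77 + 1)*(-393) = -76*(-393) = 29868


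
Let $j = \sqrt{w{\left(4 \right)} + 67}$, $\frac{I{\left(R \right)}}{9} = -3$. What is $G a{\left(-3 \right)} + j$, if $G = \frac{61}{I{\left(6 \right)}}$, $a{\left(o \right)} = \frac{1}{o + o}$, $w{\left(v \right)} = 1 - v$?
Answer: $\frac{1357}{162} \approx 8.3765$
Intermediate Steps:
$a{\left(o \right)} = \frac{1}{2 o}$
$I{\left(R \right)} = -27$ ($I{\left(R \right)} = 9 \left(-3\right) = -27$)
$j = 8$ ($j = \sqrt{\left(1 - 4\right) + 67} = \sqrt{-3 + 67} = \sqrt{64} = 8$)
$G = - \frac{61}{27}$ ($G = \frac{61}{-27} = 61 \left(- \frac{1}{27}\right) = - \frac{61}{27} \approx -2.2593$)
$G a{\left(-3 \right)} + j = - \frac{61 \frac{1}{2 \left(-3\right)}}{27} + 8 = - \frac{61 \cdot \frac{1}{2} \left(- \frac{1}{3}\right)}{27} + 8 = \left(- \frac{61}{27}\right) \left(- \frac{1}{6}\right) + 8 = \frac{61}{162} + 8 = \frac{1357}{162}$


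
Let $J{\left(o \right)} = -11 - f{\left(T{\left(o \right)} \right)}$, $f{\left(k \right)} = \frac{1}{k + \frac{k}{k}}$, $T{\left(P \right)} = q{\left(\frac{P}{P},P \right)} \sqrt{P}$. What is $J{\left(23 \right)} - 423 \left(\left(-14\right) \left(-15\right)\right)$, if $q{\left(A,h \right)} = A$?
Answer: $- \frac{1954501}{22} - \frac{\sqrt{23}}{22} \approx -88841.0$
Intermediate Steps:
$T{\left(P \right)} = \sqrt{P}$ ($T{\left(P \right)} = \frac{P}{P} \sqrt{P} = 1 \sqrt{P} = \sqrt{P}$)
$f{\left(k \right)} = \frac{1}{1 + k}$ ($f{\left(k \right)} = \frac{1}{k + 1} = \frac{1}{1 + k}$)
$J{\left(o \right)} = -11 - \frac{1}{1 + \sqrt{o}}$
$J{\left(23 \right)} - 423 \left(\left(-14\right) \left(-15\right)\right) = \frac{-12 - 11 \sqrt{23}}{1 + \sqrt{23}} - 423 \left(\left(-14\right) \left(-15\right)\right) = \frac{-12 - 11 \sqrt{23}}{1 + \sqrt{23}} - 88830 = -88830 + \frac{-12 - 11 \sqrt{23}}{1 + \sqrt{23}}$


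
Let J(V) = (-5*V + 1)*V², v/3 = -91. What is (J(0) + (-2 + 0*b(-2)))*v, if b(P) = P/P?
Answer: 546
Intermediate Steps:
b(P) = 1
v = -273 (v = 3*(-91) = -273)
J(V) = V²*(1 - 5*V) (J(V) = (1 - 5*V)*V² = V²*(1 - 5*V))
(J(0) + (-2 + 0*b(-2)))*v = (0²*(1 - 5*0) + (-2 + 0*1))*(-273) = (0*(1 + 0) + (-2 + 0))*(-273) = (0*1 - 2)*(-273) = (0 - 2)*(-273) = -2*(-273) = 546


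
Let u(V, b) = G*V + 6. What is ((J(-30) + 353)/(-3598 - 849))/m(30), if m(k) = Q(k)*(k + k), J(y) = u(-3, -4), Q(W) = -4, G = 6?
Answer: 341/1067280 ≈ 0.00031950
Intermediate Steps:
u(V, b) = 6 + 6*V (u(V, b) = 6*V + 6 = 6 + 6*V)
J(y) = -12 (J(y) = 6 + 6*(-3) = 6 - 18 = -12)
m(k) = -8*k (m(k) = -4*(k + k) = -8*k)
((J(-30) + 353)/(-3598 - 849))/m(30) = ((-12 + 353)/(-3598 - 849))/((-8*30)) = (341/(-4447))/(-240) = (341*(-1/4447))*(-1/240) = -341/4447*(-1/240) = 341/1067280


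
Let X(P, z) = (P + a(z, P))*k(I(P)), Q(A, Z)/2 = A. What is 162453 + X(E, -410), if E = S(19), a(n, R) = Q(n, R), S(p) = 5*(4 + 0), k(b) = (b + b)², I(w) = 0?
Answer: 162453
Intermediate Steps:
Q(A, Z) = 2*A
k(b) = 4*b² (k(b) = (2*b)² = 4*b²)
S(p) = 20 (S(p) = 5*4 = 20)
a(n, R) = 2*n
E = 20
X(P, z) = 0 (X(P, z) = (P + 2*z)*(4*0²) = (P + 2*z)*(4*0) = (P + 2*z)*0 = 0)
162453 + X(E, -410) = 162453 + 0 = 162453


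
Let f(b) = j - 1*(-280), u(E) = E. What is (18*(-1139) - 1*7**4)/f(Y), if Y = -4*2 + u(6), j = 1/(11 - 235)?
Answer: -5130272/62719 ≈ -81.798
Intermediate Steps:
j = -1/224 (j = 1/(-224) = -1/224 ≈ -0.0044643)
Y = -2 (Y = -4*2 + 6 = -8 + 6 = -2)
f(b) = 62719/224 (f(b) = -1/224 - 1*(-280) = -1/224 + 280 = 62719/224)
(18*(-1139) - 1*7**4)/f(Y) = (18*(-1139) - 1*7**4)/(62719/224) = (-20502 - 1*2401)*(224/62719) = (-20502 - 2401)*(224/62719) = -22903*224/62719 = -5130272/62719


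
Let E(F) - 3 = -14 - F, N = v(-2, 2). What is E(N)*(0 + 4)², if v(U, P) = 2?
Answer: -208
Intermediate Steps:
N = 2
E(F) = -11 - F (E(F) = 3 + (-14 - F) = -11 - F)
E(N)*(0 + 4)² = (-11 - 1*2)*(0 + 4)² = (-11 - 2)*4² = -13*16 = -208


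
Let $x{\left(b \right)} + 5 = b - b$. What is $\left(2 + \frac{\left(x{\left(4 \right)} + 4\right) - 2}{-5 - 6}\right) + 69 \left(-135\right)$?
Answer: $- \frac{102440}{11} \approx -9312.7$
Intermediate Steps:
$x{\left(b \right)} = -5$ ($x{\left(b \right)} = -5 + \left(b - b\right) = -5 + 0 = -5$)
$\left(2 + \frac{\left(x{\left(4 \right)} + 4\right) - 2}{-5 - 6}\right) + 69 \left(-135\right) = \left(2 + \frac{\left(-5 + 4\right) - 2}{-5 - 6}\right) + 69 \left(-135\right) = \left(2 + \frac{-1 - 2}{-11}\right) - 9315 = \left(2 - - \frac{3}{11}\right) - 9315 = \left(2 + \frac{3}{11}\right) - 9315 = \frac{25}{11} - 9315 = - \frac{102440}{11}$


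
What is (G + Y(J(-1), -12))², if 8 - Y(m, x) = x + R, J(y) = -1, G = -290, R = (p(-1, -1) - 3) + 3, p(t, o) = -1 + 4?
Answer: 74529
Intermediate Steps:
p(t, o) = 3
R = 3 (R = (3 - 3) + 3 = 0 + 3 = 3)
Y(m, x) = 5 - x (Y(m, x) = 8 - (x + 3) = 8 - (3 + x) = 8 + (-3 - x) = 5 - x)
(G + Y(J(-1), -12))² = (-290 + (5 - 1*(-12)))² = (-290 + (5 + 12))² = (-290 + 17)² = (-273)² = 74529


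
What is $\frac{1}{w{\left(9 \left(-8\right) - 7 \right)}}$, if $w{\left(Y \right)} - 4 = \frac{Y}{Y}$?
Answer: $\frac{1}{5} \approx 0.2$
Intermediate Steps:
$w{\left(Y \right)} = 5$ ($w{\left(Y \right)} = 4 + \frac{Y}{Y} = 4 + 1 = 5$)
$\frac{1}{w{\left(9 \left(-8\right) - 7 \right)}} = \frac{1}{5}$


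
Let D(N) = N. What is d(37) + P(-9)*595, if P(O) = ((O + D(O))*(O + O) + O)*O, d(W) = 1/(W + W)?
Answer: -124825049/74 ≈ -1.6868e+6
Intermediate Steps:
d(W) = 1/(2*W)
P(O) = O*(O + 4*O²) (P(O) = ((O + O)*(O + O) + O)*O = ((2*O)*(2*O) + O)*O = (4*O² + O)*O = (O + 4*O²)*O = O*(O + 4*O²))
d(37) + P(-9)*595 = (½)/37 + ((-9)²*(1 + 4*(-9)))*595 = (½)*(1/37) + (81*(1 - 36))*595 = 1/74 + (81*(-35))*595 = 1/74 - 2835*595 = 1/74 - 1686825 = -124825049/74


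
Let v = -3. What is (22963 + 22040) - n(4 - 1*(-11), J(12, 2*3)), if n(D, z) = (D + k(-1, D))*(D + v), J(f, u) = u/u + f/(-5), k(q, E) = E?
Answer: 44643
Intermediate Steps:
J(f, u) = 1 - f/5 (J(f, u) = 1 + f*(-⅕) = 1 - f/5)
n(D, z) = 2*D*(-3 + D) (n(D, z) = (D + D)*(D - 3) = (2*D)*(-3 + D) = 2*D*(-3 + D))
(22963 + 22040) - n(4 - 1*(-11), J(12, 2*3)) = (22963 + 22040) - 2*(4 - 1*(-11))*(-3 + (4 - 1*(-11))) = 45003 - 2*(4 + 11)*(-3 + (4 + 11)) = 45003 - 2*15*(-3 + 15) = 45003 - 2*15*12 = 45003 - 1*360 = 45003 - 360 = 44643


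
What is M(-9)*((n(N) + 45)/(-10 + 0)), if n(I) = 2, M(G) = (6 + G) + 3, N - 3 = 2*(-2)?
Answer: 0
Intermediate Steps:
N = -1 (N = 3 + 2*(-2) = 3 - 4 = -1)
M(G) = 9 + G
M(-9)*((n(N) + 45)/(-10 + 0)) = (9 - 9)*((2 + 45)/(-10 + 0)) = 0*(47/(-10)) = 0*(47*(-⅒)) = 0*(-47/10) = 0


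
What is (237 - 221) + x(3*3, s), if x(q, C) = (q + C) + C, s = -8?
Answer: 9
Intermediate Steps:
x(q, C) = q + 2*C (x(q, C) = (C + q) + C = q + 2*C)
(237 - 221) + x(3*3, s) = (237 - 221) + (3*3 + 2*(-8)) = 16 + (9 - 16) = 16 - 7 = 9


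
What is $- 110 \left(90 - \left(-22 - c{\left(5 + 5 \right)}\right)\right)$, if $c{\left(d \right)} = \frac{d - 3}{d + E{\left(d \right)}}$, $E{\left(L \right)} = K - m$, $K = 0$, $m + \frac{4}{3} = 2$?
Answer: $- \frac{24805}{2} \approx -12403.0$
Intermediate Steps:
$m = \frac{2}{3}$ ($m = - \frac{4}{3} + 2 = \frac{2}{3} \approx 0.66667$)
$E{\left(L \right)} = - \frac{2}{3}$ ($E{\left(L \right)} = 0 - \frac{2}{3} = - \frac{2}{3}$)
$c{\left(d \right)} = \frac{-3 + d}{- \frac{2}{3} + d}$ ($c{\left(d \right)} = \frac{d - 3}{d - \frac{2}{3}} = \frac{-3 + d}{- \frac{2}{3} + d}$)
$- 110 \left(90 - \left(-22 - c{\left(5 + 5 \right)}\right)\right) = - 110 \left(90 - \left(-22 - \frac{3 \left(-3 + \left(5 + 5\right)\right)}{-2 + 3 \left(5 + 5\right)}\right)\right) = - 110 \left(90 - \left(-22 - \frac{3 \left(-3 + 10\right)}{-2 + 3 \cdot 10}\right)\right) = - 110 \left(90 - \left(-22 - 3 \frac{1}{-2 + 30} \cdot 7\right)\right) = - 110 \left(90 - \left(-22 - 3 \cdot \frac{1}{28} \cdot 7\right)\right) = - 110 \left(90 + \left(\left(\left(3 + 3 \cdot \frac{1}{28} \cdot 7\right) + 49\right) - 30\right)\right) = - 110 \left(90 + \left(\left(\left(3 + \frac{3}{4}\right) + 49\right) - 30\right)\right) = - 110 \left(90 + \left(\left(\frac{15}{4} + 49\right) - 30\right)\right) = - 110 \left(90 + \left(\frac{211}{4} - 30\right)\right) = - 110 \left(90 + \frac{91}{4}\right) = \left(-110\right) \frac{451}{4} = - \frac{24805}{2}$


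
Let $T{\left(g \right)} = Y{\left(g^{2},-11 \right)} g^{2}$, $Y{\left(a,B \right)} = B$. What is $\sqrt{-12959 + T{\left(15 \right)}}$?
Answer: $i \sqrt{15434} \approx 124.23 i$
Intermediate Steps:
$T{\left(g \right)} = - 11 g^{2}$
$\sqrt{-12959 + T{\left(15 \right)}} = \sqrt{-12959 - 11 \cdot 15^{2}} = \sqrt{-12959 - 2475} = \sqrt{-15434} = i \sqrt{15434}$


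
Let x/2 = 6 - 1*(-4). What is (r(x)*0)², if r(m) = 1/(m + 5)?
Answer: 0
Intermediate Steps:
x = 20 (x = 2*(6 - 1*(-4)) = 2*(6 + 4) = 2*10 = 20)
r(m) = 1/(5 + m)
(r(x)*0)² = (0/(5 + 20))² = (0/25)² = ((1/25)*0)² = 0² = 0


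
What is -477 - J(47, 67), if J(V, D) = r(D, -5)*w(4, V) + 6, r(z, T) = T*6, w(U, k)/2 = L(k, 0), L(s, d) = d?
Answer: -483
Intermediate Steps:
w(U, k) = 0 (w(U, k) = 2*0 = 0)
r(z, T) = 6*T
J(V, D) = 6 (J(V, D) = (6*(-5))*0 + 6 = -30*0 + 6 = 0 + 6 = 6)
-477 - J(47, 67) = -477 - 1*6 = -477 - 6 = -483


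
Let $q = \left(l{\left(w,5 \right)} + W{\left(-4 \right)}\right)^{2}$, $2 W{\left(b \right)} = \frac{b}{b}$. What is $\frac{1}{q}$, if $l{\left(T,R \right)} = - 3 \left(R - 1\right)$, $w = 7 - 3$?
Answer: $\frac{4}{529} \approx 0.0075614$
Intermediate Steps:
$w = 4$
$W{\left(b \right)} = \frac{1}{2}$ ($W{\left(b \right)} = \frac{b \frac{1}{b}}{2} = \frac{1}{2} \cdot 1 = \frac{1}{2}$)
$l{\left(T,R \right)} = 3 - 3 R$ ($l{\left(T,R \right)} = - 3 \left(-1 + R\right) = 3 - 3 R$)
$q = \frac{529}{4}$ ($q = \left(\left(3 - 15\right) + \frac{1}{2}\right)^{2} = \left(-12 + \frac{1}{2}\right)^{2} = \left(- \frac{23}{2}\right)^{2} = \frac{529}{4} \approx 132.25$)
$\frac{1}{q} = \frac{1}{\frac{529}{4}} = \frac{4}{529}$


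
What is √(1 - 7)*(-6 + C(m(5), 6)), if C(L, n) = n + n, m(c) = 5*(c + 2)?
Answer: 6*I*√6 ≈ 14.697*I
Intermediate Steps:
m(c) = 10 + 5*c (m(c) = 5*(2 + c) = 10 + 5*c)
C(L, n) = 2*n
√(1 - 7)*(-6 + C(m(5), 6)) = √(1 - 7)*(-6 + 2*6) = √(-6)*(-6 + 12) = (I*√6)*6 = 6*I*√6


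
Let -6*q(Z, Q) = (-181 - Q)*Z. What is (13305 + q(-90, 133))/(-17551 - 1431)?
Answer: -8595/18982 ≈ -0.45280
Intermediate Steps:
q(Z, Q) = -Z*(-181 - Q)/6 (q(Z, Q) = -(-181 - Q)*Z/6 = -Z*(-181 - Q)/6)
(13305 + q(-90, 133))/(-17551 - 1431) = (13305 + (⅙)*(-90)*(181 + 133))/(-17551 - 1431) = (13305 + (⅙)*(-90)*314)/(-18982) = (13305 - 4710)*(-1/18982) = 8595*(-1/18982) = -8595/18982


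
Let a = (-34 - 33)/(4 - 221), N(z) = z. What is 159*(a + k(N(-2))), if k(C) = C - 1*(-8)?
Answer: 217671/217 ≈ 1003.1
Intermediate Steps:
a = 67/217 (a = -67/(-217) = -67*(-1/217) = 67/217 ≈ 0.30876)
k(C) = 8 + C (k(C) = C + 8 = 8 + C)
159*(a + k(N(-2))) = 159*(67/217 + (8 - 2)) = 159*(67/217 + 6) = 159*(1369/217) = 217671/217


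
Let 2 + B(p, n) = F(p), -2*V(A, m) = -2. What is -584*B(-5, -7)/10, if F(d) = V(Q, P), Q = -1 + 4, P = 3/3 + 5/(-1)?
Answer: 292/5 ≈ 58.400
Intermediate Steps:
P = -4 (P = 3*(1/3) + 5*(-1) = 1 - 5 = -4)
Q = 3
V(A, m) = 1 (V(A, m) = -1/2*(-2) = 1)
F(d) = 1
B(p, n) = -1 (B(p, n) = -2 + 1 = -1)
-584*B(-5, -7)/10 = -(-584)/10 = -584*(-1/10) = 292/5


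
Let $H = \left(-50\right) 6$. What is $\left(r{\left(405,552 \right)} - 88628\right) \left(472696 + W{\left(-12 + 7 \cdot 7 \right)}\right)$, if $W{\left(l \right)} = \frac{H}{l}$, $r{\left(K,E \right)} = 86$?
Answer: $- \frac{1548551058984}{37} \approx -4.1853 \cdot 10^{10}$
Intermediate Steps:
$H = -300$
$W{\left(l \right)} = - \frac{300}{l}$
$\left(r{\left(405,552 \right)} - 88628\right) \left(472696 + W{\left(-12 + 7 \cdot 7 \right)}\right) = \left(86 - 88628\right) \left(472696 - \frac{300}{-12 + 7 \cdot 7}\right) = - 88542 \left(472696 - \frac{300}{-12 + 49}\right) = - 88542 \left(472696 - \frac{300}{37}\right) = \left(-88542\right) \frac{17489452}{37} = - \frac{1548551058984}{37}$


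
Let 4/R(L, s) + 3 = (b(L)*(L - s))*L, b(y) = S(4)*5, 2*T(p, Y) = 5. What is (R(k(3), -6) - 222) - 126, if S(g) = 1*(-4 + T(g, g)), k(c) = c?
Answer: -143036/411 ≈ -348.02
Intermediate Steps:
T(p, Y) = 5/2 (T(p, Y) = (½)*5 = 5/2)
S(g) = -3/2 (S(g) = 1*(-4 + 5/2) = 1*(-3/2) = -3/2)
b(y) = -15/2 (b(y) = -3/2*5 = -15/2)
R(L, s) = 4/(-3 + L*(-15*L/2 + 15*s/2)) (R(L, s) = 4/(-3 + (-15*(L - s)/2)*L) = 4/(-3 + (-15*L/2 + 15*s/2)*L) = 4/(-3 + L*(-15*L/2 + 15*s/2)))
(R(k(3), -6) - 222) - 126 = (8/(3*(-2 - 5*3² + 5*3*(-6))) - 222) - 126 = (8/(3*(-2 - 5*9 - 90)) - 222) - 126 = (8/(3*(-2 - 45 - 90)) - 222) - 126 = ((8/3)/(-137) - 222) - 126 = ((8/3)*(-1/137) - 222) - 126 = (-8/411 - 222) - 126 = -91250/411 - 126 = -143036/411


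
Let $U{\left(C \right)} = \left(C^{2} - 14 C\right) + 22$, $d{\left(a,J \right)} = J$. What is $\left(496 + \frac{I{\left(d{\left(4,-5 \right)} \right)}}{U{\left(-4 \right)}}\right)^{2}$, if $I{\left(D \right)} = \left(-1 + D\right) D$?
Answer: $\frac{544148929}{2209} \approx 2.4633 \cdot 10^{5}$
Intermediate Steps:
$I{\left(D \right)} = D \left(-1 + D\right)$
$U{\left(C \right)} = 22 + C^{2} - 14 C$
$\left(496 + \frac{I{\left(d{\left(4,-5 \right)} \right)}}{U{\left(-4 \right)}}\right)^{2} = \left(496 + \frac{\left(-5\right) \left(-1 - 5\right)}{22 + \left(-4\right)^{2} - -56}\right)^{2} = \left(496 + \frac{\left(-5\right) \left(-6\right)}{22 + 16 + 56}\right)^{2} = \left(496 + \frac{30}{94}\right)^{2} = \left(496 + 30 \cdot \frac{1}{94}\right)^{2} = \left(496 + \frac{15}{47}\right)^{2} = \left(\frac{23327}{47}\right)^{2} = \frac{544148929}{2209}$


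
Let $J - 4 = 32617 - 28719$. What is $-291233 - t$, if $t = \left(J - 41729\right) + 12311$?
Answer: $-265717$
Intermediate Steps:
$J = 3902$ ($J = 4 + \left(32617 - 28719\right) = 4 + 3898 = 3902$)
$t = -25516$ ($t = \left(3902 - 41729\right) + 12311 = -37827 + 12311 = -25516$)
$-291233 - t = -291233 - -25516 = -291233 + 25516 = -265717$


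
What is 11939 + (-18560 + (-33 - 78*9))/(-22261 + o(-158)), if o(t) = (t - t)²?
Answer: 265793374/22261 ≈ 11940.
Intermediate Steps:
o(t) = 0 (o(t) = 0² = 0)
11939 + (-18560 + (-33 - 78*9))/(-22261 + o(-158)) = 11939 + (-18560 + (-33 - 78*9))/(-22261 + 0) = 11939 + (-18560 + (-33 - 702))/(-22261) = 11939 + (-18560 - 735)*(-1/22261) = 11939 - 19295*(-1/22261) = 11939 + 19295/22261 = 265793374/22261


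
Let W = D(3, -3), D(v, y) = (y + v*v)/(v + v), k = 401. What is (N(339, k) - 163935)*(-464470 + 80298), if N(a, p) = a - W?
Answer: 62849386684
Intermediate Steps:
D(v, y) = (y + v²)/(2*v) (D(v, y) = (y + v²)/((2*v)) = (y + v²)*(1/(2*v)) = (y + v²)/(2*v))
W = 1 (W = (½)*(-3 + 3²)/3 = (½)*(⅓)*(-3 + 9) = (½)*(⅓)*6 = 1)
N(a, p) = -1 + a (N(a, p) = a - 1*1 = a - 1 = -1 + a)
(N(339, k) - 163935)*(-464470 + 80298) = ((-1 + 339) - 163935)*(-464470 + 80298) = (338 - 163935)*(-384172) = -163597*(-384172) = 62849386684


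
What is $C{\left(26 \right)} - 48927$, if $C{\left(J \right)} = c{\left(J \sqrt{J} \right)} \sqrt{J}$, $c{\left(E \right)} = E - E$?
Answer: $-48927$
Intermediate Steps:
$c{\left(E \right)} = 0$
$C{\left(J \right)} = 0$ ($C{\left(J \right)} = 0 \sqrt{J} = 0$)
$C{\left(26 \right)} - 48927 = 0 - 48927 = -48927$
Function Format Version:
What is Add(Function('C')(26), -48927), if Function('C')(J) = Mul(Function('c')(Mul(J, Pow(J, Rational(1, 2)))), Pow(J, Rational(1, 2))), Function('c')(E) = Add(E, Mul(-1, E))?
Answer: -48927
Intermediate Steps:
Function('c')(E) = 0
Function('C')(J) = 0 (Function('C')(J) = Mul(0, Pow(J, Rational(1, 2))) = 0)
Add(Function('C')(26), -48927) = Add(0, -48927) = -48927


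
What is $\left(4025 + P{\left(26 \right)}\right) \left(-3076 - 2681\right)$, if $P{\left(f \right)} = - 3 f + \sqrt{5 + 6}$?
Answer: $-22722879 - 5757 \sqrt{11} \approx -2.2742 \cdot 10^{7}$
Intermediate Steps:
$P{\left(f \right)} = \sqrt{11} - 3 f$ ($P{\left(f \right)} = - 3 f + \sqrt{11} = \sqrt{11} - 3 f$)
$\left(4025 + P{\left(26 \right)}\right) \left(-3076 - 2681\right) = \left(4025 + \left(\sqrt{11} - 78\right)\right) \left(-3076 - 2681\right) = \left(4025 - \left(78 - \sqrt{11}\right)\right) \left(-5757\right) = \left(3947 + \sqrt{11}\right) \left(-5757\right) = -22722879 - 5757 \sqrt{11}$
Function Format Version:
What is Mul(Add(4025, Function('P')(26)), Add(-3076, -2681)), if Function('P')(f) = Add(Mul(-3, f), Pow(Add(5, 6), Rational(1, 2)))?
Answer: Add(-22722879, Mul(-5757, Pow(11, Rational(1, 2)))) ≈ -2.2742e+7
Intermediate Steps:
Function('P')(f) = Add(Pow(11, Rational(1, 2)), Mul(-3, f)) (Function('P')(f) = Add(Mul(-3, f), Pow(11, Rational(1, 2))) = Add(Pow(11, Rational(1, 2)), Mul(-3, f)))
Mul(Add(4025, Function('P')(26)), Add(-3076, -2681)) = Mul(Add(4025, Add(Pow(11, Rational(1, 2)), Mul(-3, 26))), Add(-3076, -2681)) = Mul(Add(4025, Add(Pow(11, Rational(1, 2)), -78)), -5757) = Mul(Add(4025, Add(-78, Pow(11, Rational(1, 2)))), -5757) = Mul(Add(3947, Pow(11, Rational(1, 2))), -5757) = Add(-22722879, Mul(-5757, Pow(11, Rational(1, 2))))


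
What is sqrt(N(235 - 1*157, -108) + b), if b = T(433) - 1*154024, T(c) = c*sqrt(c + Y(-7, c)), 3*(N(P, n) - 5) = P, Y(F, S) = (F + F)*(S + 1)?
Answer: sqrt(-153993 + 1299*I*sqrt(627)) ≈ 41.217 + 394.58*I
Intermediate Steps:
Y(F, S) = 2*F*(1 + S) (Y(F, S) = (2*F)*(1 + S) = 2*F*(1 + S))
N(P, n) = 5 + P/3
T(c) = c*sqrt(-14 - 13*c) (T(c) = c*sqrt(c + 2*(-7)*(1 + c)) = c*sqrt(c + (-14 - 14*c)) = c*sqrt(-14 - 13*c))
b = -154024 + 1299*I*sqrt(627) (b = 433*sqrt(-14 - 13*433) - 1*154024 = 433*sqrt(-14 - 5629) - 154024 = 433*sqrt(-5643) - 154024 = 433*(3*I*sqrt(627)) - 154024 = 1299*I*sqrt(627) - 154024 = -154024 + 1299*I*sqrt(627) ≈ -1.5402e+5 + 32527.0*I)
sqrt(N(235 - 1*157, -108) + b) = sqrt((5 + (235 - 1*157)/3) + (-154024 + 1299*I*sqrt(627))) = sqrt((5 + (235 - 157)/3) + (-154024 + 1299*I*sqrt(627))) = sqrt((5 + (1/3)*78) + (-154024 + 1299*I*sqrt(627))) = sqrt((5 + 26) + (-154024 + 1299*I*sqrt(627))) = sqrt(31 + (-154024 + 1299*I*sqrt(627))) = sqrt(-153993 + 1299*I*sqrt(627))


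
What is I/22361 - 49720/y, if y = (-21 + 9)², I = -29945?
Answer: -139512625/402498 ≈ -346.62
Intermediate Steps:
y = 144 (y = (-12)² = 144)
I/22361 - 49720/y = -29945/22361 - 49720/144 = -29945*1/22361 - 49720*1/144 = -29945/22361 - 6215/18 = -139512625/402498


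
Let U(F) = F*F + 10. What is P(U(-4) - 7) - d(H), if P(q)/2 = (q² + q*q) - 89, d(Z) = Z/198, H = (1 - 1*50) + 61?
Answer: 41776/33 ≈ 1265.9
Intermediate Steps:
U(F) = 10 + F² (U(F) = F² + 10 = 10 + F²)
H = 12 (H = (1 - 50) + 61 = -49 + 61 = 12)
d(Z) = Z/198 (d(Z) = Z*(1/198) = Z/198)
P(q) = -178 + 4*q² (P(q) = 2*((q² + q*q) - 89) = 2*((q² + q²) - 89) = 2*(2*q² - 89) = 2*(-89 + 2*q²) = -178 + 4*q²)
P(U(-4) - 7) - d(H) = (-178 + 4*((10 + (-4)²) - 7)²) - 12/198 = (-178 + 4*((10 + 16) - 7)²) - 1*2/33 = (-178 + 4*(26 - 7)²) - 2/33 = (-178 + 4*19²) - 2/33 = (-178 + 4*361) - 2/33 = (-178 + 1444) - 2/33 = 1266 - 2/33 = 41776/33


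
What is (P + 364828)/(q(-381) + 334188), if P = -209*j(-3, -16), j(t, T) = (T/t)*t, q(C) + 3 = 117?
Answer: 61362/55717 ≈ 1.1013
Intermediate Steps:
q(C) = 114 (q(C) = -3 + 117 = 114)
j(t, T) = T
P = 3344 (P = -209*(-16) = 3344)
(P + 364828)/(q(-381) + 334188) = (3344 + 364828)/(114 + 334188) = 368172/334302 = 368172*(1/334302) = 61362/55717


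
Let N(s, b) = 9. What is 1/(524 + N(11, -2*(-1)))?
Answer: 1/533 ≈ 0.0018762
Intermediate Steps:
1/(524 + N(11, -2*(-1))) = 1/(524 + 9) = 1/533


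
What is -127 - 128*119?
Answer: -15359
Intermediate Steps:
-127 - 128*119 = -127 - 15232 = -15359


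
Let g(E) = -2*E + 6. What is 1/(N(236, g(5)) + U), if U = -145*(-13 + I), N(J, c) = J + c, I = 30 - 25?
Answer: 1/1392 ≈ 0.00071839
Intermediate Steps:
I = 5
g(E) = 6 - 2*E
U = 1160 (U = -145*(-13 + 5) = -145*(-8) = 1160)
1/(N(236, g(5)) + U) = 1/((236 + (6 - 2*5)) + 1160) = 1/((236 + (6 - 10)) + 1160) = 1/((236 - 4) + 1160) = 1/(232 + 1160) = 1/1392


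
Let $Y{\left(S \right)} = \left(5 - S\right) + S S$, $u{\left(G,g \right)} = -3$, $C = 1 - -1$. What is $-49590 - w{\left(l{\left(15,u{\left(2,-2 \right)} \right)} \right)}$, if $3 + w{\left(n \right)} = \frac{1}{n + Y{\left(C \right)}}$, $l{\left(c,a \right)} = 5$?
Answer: $- \frac{595045}{12} \approx -49587.0$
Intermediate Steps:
$C = 2$ ($C = 1 + 1 = 2$)
$Y{\left(S \right)} = 5 + S^{2} - S$ ($Y{\left(S \right)} = \left(5 - S\right) + S^{2} = 5 + S^{2} - S$)
$w{\left(n \right)} = -3 + \frac{1}{7 + n}$ ($w{\left(n \right)} = -3 + \frac{1}{n + \left(5 + 2^{2} - 2\right)} = -3 + \frac{1}{n + \left(5 + 4 - 2\right)} = -3 + \frac{1}{n + 7} = -3 + \frac{1}{7 + n}$)
$-49590 - w{\left(l{\left(15,u{\left(2,-2 \right)} \right)} \right)} = -49590 - \frac{-20 - 15}{7 + 5} = -49590 - \frac{-20 - 15}{12} = -49590 - \frac{1}{12} \left(-35\right) = -49590 - - \frac{35}{12} = -49590 + \frac{35}{12} = - \frac{595045}{12}$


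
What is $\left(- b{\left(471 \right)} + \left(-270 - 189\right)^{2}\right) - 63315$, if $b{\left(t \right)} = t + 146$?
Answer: $146749$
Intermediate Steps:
$b{\left(t \right)} = 146 + t$
$\left(- b{\left(471 \right)} + \left(-270 - 189\right)^{2}\right) - 63315 = \left(- (146 + 471) + \left(-270 - 189\right)^{2}\right) - 63315 = \left(\left(-1\right) 617 + \left(-459\right)^{2}\right) - 63315 = \left(-617 + 210681\right) - 63315 = 210064 - 63315 = 146749$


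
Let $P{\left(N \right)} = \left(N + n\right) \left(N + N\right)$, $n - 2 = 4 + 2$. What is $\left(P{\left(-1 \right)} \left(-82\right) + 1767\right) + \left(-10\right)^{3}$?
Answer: $1915$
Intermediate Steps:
$n = 8$ ($n = 2 + \left(4 + 2\right) = 2 + 6 = 8$)
$P{\left(N \right)} = 2 N \left(8 + N\right)$ ($P{\left(N \right)} = \left(N + 8\right) \left(N + N\right) = \left(8 + N\right) 2 N = 2 N \left(8 + N\right)$)
$\left(P{\left(-1 \right)} \left(-82\right) + 1767\right) + \left(-10\right)^{3} = \left(2 \left(-1\right) \left(8 - 1\right) \left(-82\right) + 1767\right) + \left(-10\right)^{3} = \left(2 \left(-1\right) 7 \left(-82\right) + 1767\right) - 1000 = \left(\left(-14\right) \left(-82\right) + 1767\right) - 1000 = \left(1148 + 1767\right) - 1000 = 2915 - 1000 = 1915$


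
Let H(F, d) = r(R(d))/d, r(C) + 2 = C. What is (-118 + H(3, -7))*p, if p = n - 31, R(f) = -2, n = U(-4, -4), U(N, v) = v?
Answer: 4110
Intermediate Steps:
n = -4
r(C) = -2 + C
H(F, d) = -4/d (H(F, d) = (-2 - 2)/d = -4/d)
p = -35 (p = -4 - 31 = -35)
(-118 + H(3, -7))*p = (-118 - 4/(-7))*(-35) = (-118 - 4*(-1/7))*(-35) = (-118 + 4/7)*(-35) = -822/7*(-35) = 4110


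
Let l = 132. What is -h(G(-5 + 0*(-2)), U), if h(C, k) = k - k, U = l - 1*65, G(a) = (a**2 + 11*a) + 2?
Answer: 0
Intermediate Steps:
G(a) = 2 + a**2 + 11*a
U = 67 (U = 132 - 1*65 = 132 - 65 = 67)
h(C, k) = 0
-h(G(-5 + 0*(-2)), U) = -1*0 = 0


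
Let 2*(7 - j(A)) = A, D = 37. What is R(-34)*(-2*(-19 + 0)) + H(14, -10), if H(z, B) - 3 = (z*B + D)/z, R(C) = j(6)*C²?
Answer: 2459907/14 ≈ 1.7571e+5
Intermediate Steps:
j(A) = 7 - A/2
R(C) = 4*C² (R(C) = (7 - ½*6)*C² = (7 - 3)*C² = 4*C²)
H(z, B) = 3 + (37 + B*z)/z (H(z, B) = 3 + (z*B + 37)/z = 3 + (B*z + 37)/z = 3 + (37 + B*z)/z)
R(-34)*(-2*(-19 + 0)) + H(14, -10) = (4*(-34)²)*(-2*(-19 + 0)) + (3 - 10 + 37/14) = (4*1156)*(-2*(-19)) + (3 - 10 + 37*(1/14)) = 4624*38 + (3 - 10 + 37/14) = 175712 - 61/14 = 2459907/14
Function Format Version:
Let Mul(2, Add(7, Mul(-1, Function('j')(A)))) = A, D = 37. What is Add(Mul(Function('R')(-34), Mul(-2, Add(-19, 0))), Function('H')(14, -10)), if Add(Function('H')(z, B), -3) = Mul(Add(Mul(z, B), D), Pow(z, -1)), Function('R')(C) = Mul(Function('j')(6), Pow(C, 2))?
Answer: Rational(2459907, 14) ≈ 1.7571e+5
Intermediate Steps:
Function('j')(A) = Add(7, Mul(Rational(-1, 2), A))
Function('R')(C) = Mul(4, Pow(C, 2)) (Function('R')(C) = Mul(Add(7, Mul(Rational(-1, 2), 6)), Pow(C, 2)) = Mul(Add(7, -3), Pow(C, 2)) = Mul(4, Pow(C, 2)))
Function('H')(z, B) = Add(3, Mul(Pow(z, -1), Add(37, Mul(B, z)))) (Function('H')(z, B) = Add(3, Mul(Add(Mul(z, B), 37), Pow(z, -1))) = Add(3, Mul(Add(Mul(B, z), 37), Pow(z, -1))) = Add(3, Mul(Add(37, Mul(B, z)), Pow(z, -1))) = Add(3, Mul(Pow(z, -1), Add(37, Mul(B, z)))))
Add(Mul(Function('R')(-34), Mul(-2, Add(-19, 0))), Function('H')(14, -10)) = Add(Mul(Mul(4, Pow(-34, 2)), Mul(-2, Add(-19, 0))), Add(3, -10, Mul(37, Pow(14, -1)))) = Add(Mul(Mul(4, 1156), Mul(-2, -19)), Add(3, -10, Mul(37, Rational(1, 14)))) = Add(Mul(4624, 38), Add(3, -10, Rational(37, 14))) = Add(175712, Rational(-61, 14)) = Rational(2459907, 14)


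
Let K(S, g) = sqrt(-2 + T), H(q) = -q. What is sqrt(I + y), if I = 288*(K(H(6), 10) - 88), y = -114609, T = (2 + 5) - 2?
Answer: sqrt(-139953 + 288*sqrt(3)) ≈ 373.44*I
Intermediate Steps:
T = 5 (T = 7 - 2 = 5)
K(S, g) = sqrt(3) (K(S, g) = sqrt(-2 + 5) = sqrt(3))
I = -25344 + 288*sqrt(3) (I = 288*(sqrt(3) - 88) = 288*(-88 + sqrt(3)) = -25344 + 288*sqrt(3) ≈ -24845.)
sqrt(I + y) = sqrt((-25344 + 288*sqrt(3)) - 114609) = sqrt(-139953 + 288*sqrt(3))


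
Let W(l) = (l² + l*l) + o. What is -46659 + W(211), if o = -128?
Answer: 42255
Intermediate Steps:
W(l) = -128 + 2*l² (W(l) = (l² + l*l) - 128 = (l² + l²) - 128 = 2*l² - 128 = -128 + 2*l²)
-46659 + W(211) = -46659 + (-128 + 2*211²) = -46659 + (-128 + 2*44521) = -46659 + (-128 + 89042) = -46659 + 88914 = 42255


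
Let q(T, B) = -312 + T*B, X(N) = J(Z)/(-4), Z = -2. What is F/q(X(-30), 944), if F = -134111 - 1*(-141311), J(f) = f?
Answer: 45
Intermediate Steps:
X(N) = 1/2 (X(N) = -2/(-4) = -2*(-1/4) = 1/2)
F = 7200 (F = -134111 + 141311 = 7200)
q(T, B) = -312 + B*T
F/q(X(-30), 944) = 7200/(-312 + 944*(1/2)) = 7200/(-312 + 472) = 7200/160 = 7200*(1/160) = 45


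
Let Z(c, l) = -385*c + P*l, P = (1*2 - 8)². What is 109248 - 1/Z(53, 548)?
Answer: 73960897/677 ≈ 1.0925e+5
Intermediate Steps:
P = 36 (P = (2 - 8)² = (-6)² = 36)
Z(c, l) = -385*c + 36*l
109248 - 1/Z(53, 548) = 109248 - 1/(-385*53 + 36*548) = 109248 - 1/(-20405 + 19728) = 109248 - 1/(-677) = 109248 - 1*(-1/677) = 109248 + 1/677 = 73960897/677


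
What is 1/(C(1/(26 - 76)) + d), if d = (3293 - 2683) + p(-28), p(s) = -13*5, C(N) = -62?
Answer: 1/483 ≈ 0.0020704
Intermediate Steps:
p(s) = -65
d = 545 (d = (3293 - 2683) - 65 = 610 - 65 = 545)
1/(C(1/(26 - 76)) + d) = 1/(-62 + 545) = 1/483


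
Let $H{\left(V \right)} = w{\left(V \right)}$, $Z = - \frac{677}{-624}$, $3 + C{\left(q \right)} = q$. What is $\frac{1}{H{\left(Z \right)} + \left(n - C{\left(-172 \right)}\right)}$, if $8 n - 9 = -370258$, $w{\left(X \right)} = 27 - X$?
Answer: $- \frac{624}{28754051} \approx -2.1701 \cdot 10^{-5}$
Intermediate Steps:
$C{\left(q \right)} = -3 + q$
$n = - \frac{370249}{8}$ ($n = \frac{9}{8} + \frac{1}{8} \left(-370258\right) = \frac{9}{8} - \frac{185129}{4} = - \frac{370249}{8} \approx -46281.0$)
$Z = \frac{677}{624}$ ($Z = \left(-677\right) \left(- \frac{1}{624}\right) = \frac{677}{624} \approx 1.0849$)
$H{\left(V \right)} = 27 - V$
$\frac{1}{H{\left(Z \right)} + \left(n - C{\left(-172 \right)}\right)} = \frac{1}{\left(27 - \frac{677}{624}\right) - \frac{368849}{8}} = \frac{1}{\frac{16171}{624} + \left(- \frac{370249}{8} + 175\right)} = \frac{1}{\frac{16171}{624} - \frac{368849}{8}} = \frac{1}{- \frac{28754051}{624}} = - \frac{624}{28754051}$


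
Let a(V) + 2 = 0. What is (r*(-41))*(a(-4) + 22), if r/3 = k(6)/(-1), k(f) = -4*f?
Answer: -59040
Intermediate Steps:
a(V) = -2 (a(V) = -2 + 0 = -2)
r = 72 (r = 3*(-4*6/(-1)) = 3*(-24*(-1)) = 3*24 = 72)
(r*(-41))*(a(-4) + 22) = (72*(-41))*(-2 + 22) = -2952*20 = -59040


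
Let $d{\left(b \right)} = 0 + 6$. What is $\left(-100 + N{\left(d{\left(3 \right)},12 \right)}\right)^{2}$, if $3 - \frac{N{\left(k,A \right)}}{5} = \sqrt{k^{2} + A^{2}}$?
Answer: $11725 + 5100 \sqrt{5} \approx 23129.0$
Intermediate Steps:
$d{\left(b \right)} = 6$
$N{\left(k,A \right)} = 15 - 5 \sqrt{A^{2} + k^{2}}$ ($N{\left(k,A \right)} = 15 - 5 \sqrt{k^{2} + A^{2}} = 15 - 5 \sqrt{A^{2} + k^{2}}$)
$\left(-100 + N{\left(d{\left(3 \right)},12 \right)}\right)^{2} = \left(-100 + \left(15 - 5 \sqrt{12^{2} + 6^{2}}\right)\right)^{2} = \left(-100 + \left(15 - 5 \sqrt{144 + 36}\right)\right)^{2} = \left(-100 + \left(15 - 5 \sqrt{180}\right)\right)^{2} = \left(-100 + \left(15 - 5 \cdot 6 \sqrt{5}\right)\right)^{2} = \left(-100 + \left(15 - 30 \sqrt{5}\right)\right)^{2} = \left(-85 - 30 \sqrt{5}\right)^{2}$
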